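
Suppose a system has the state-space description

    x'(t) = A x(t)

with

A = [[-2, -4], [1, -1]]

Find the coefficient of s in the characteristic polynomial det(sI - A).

3

For a 2×2 matrix, det(sI - A) = s^2 - (tr A)s + det A.
tr A = -3, det A = 6.
So p(s) = s^2 + 3s + 6.
The coefficient of s is 3.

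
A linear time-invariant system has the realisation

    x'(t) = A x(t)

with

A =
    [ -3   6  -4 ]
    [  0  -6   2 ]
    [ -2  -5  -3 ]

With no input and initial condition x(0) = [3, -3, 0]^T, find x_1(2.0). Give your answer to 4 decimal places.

det(sI - A) = s^3 - (tr A)s^2 + (M11 + M22 + M33)s - det A, where Mii is the 2×2 principal minor of A obtained by deleting row i and column i.
tr A = (-3) + (-6) + (-3) = -12; M11 = (-6)·(-3) - 2·(-5) = 18 - (-10) = 28; M22 = (-3)·(-3) - (-4)·(-2) = 9 - 8 = 1; M33 = (-3)·(-6) - 6·0 = 18 - 0 = 18; sum of minors = 47.
det A = (-3)·((-6)·(-3) - 2·(-5)) - 6·(0·(-3) - 2·(-2)) + (-4)·(0·(-5) - (-6)·(-2)) = (-3)·28 - 6·4 + (-4)·(-12) = -60.
So p(s) = det(sI - A) = s^3 + 12s^2 + 47s + 60.
Rational-root test: any integer root divides 60. Testing small divisors, s = -3 works: p(-3) = -27 + 108 + (-141) + 60 = 0, so (s + 3) is a factor.
Dividing, p(s) = (s + 3)(s^2 + 9s + 20).
Factor s^2 + 9s + 20: two numbers with sum -9 and product 20 are -4 and -5, so s^2 + 9s + 20 = (s + 4)(s + 5).
Hence p(s) = (s + 3) (s + 4) (s + 5), with roots -5, -4, -3.
The eigenvalues -5, -4, -3 are distinct and real, so A is diagonalisable and x(t) = e^{At} x(0) = V diag(e^{λ_i t}) V^{-1} x(0), where the columns of V are the eigenvectors.
λ = -5: A - (-5)I = [[2, 6, -4], [0, -1, 2], [-2, -5, 2]]. v must be orthogonal to every row; (row 1) × (row 2) = [8, -4, -2], so take v_1 = [4, -2, -1]^T.
λ = -4: A - (-4)I = [[1, 6, -4], [0, -2, 2], [-2, -5, 1]]. v must be orthogonal to every row; (row 1) × (row 2) = [4, -2, -2], so take v_2 = [-2, 1, 1]^T.
λ = -3: A - (-3)I = [[0, 6, -4], [0, -3, 2], [-2, -5, 0]]. v must be orthogonal to every row; (row 1) × (row 3) = [-20, 8, 12], so take v_3 = [5, -2, -3]^T.
V = [v_1 v_2 v_3] = [[4, -2, 5], [-2, 1, -2], [-1, 1, -3]] has det V = -1, so V^{-1} = adj(V)/det V = [[1, 1, 1], [4, 7, 2], [1, 2, 0]].
Modal coordinates z(0) = V^{-1} x(0): 1·3 + 1·(-3) + 1·0 = 0; 4·3 + 7·(-3) + 2·0 = -9; 1·3 + 2·(-3) + 0·0 = -3; so z(0) = [0, -9, -3]^T.
x_1(t) = Σ_i (v_i)_1 · z_i(0) · e^{λ_i t} (row 1 of V times the modal terms).
x_1(2.0) = 4·0·e^{-5·2.0} + (-2)·(-9)·e^{-4·2.0} + 5·(-3)·e^{-3·2.0} = 0·0.00004540 + 18·0.00033546 + (-15)·0.00247875 = -0.0311.

-0.0311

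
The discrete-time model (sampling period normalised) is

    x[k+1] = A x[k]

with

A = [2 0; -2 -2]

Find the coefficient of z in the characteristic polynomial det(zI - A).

For a 2×2 matrix, det(zI - A) = z^2 - (tr A)z + det A.
tr A = 0, det A = -4.
So p(z) = z^2 - 4.
The coefficient of z is 0.

0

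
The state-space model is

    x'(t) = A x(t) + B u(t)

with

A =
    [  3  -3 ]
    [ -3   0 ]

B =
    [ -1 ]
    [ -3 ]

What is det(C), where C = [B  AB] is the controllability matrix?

15

AB = [[6], [3]]
Controllability matrix C = [B  AB] = [[-1, 6], [-3, 3]]
det(C) = (-1)·3 - 6·(-3) = -3 - (-18) = 15
Since det(C) ≠ 0, rank(C) = 2 and the system is completely controllable.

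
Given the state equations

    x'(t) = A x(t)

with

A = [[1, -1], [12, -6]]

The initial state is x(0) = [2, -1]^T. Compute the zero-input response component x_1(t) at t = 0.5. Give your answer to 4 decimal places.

1.7490

det(sI - A) = s^2 - (tr A)s + det A, with tr A = 1 + (-6) = -5 and det A = 1·(-6) - (-1)·12 = -6 - (-12) = 6.
So p(s) = det(sI - A) = s^2 + 5s + 6.
Factor s^2 + 5s + 6: two numbers with sum -5 and product 6 are -2 and -3, so s^2 + 5s + 6 = (s + 2)(s + 3).
Hence p(s) = (s + 2) (s + 3), with roots -3, -2.
The eigenvalues -3, -2 are distinct and real, so A is diagonalisable and x(t) = e^{At} x(0) = V diag(e^{λ_i t}) V^{-1} x(0), where the columns of V are the eigenvectors.
λ = -3: A - (-3)I = [[4, -1], [12, -3]]. Row 1 gives 4·v1 + (-1)·v2 = 0, so take v_1 = [1, 4]^T.
λ = -2: A - (-2)I = [[3, -1], [12, -4]]. Row 1 gives 3·v1 + (-1)·v2 = 0, so take v_2 = [1, 3]^T.
V = [v_1 v_2] = [[1, 1], [4, 3]] has det V = -1, so V^{-1} = adj(V)/det V = [[-3, 1], [4, -1]].
Modal coordinates z(0) = V^{-1} x(0): (-3)·2 + 1·(-1) = -7; 4·2 + (-1)·(-1) = 9; so z(0) = [-7, 9]^T.
x_1(t) = Σ_i (v_i)_1 · z_i(0) · e^{λ_i t} (row 1 of V times the modal terms).
x_1(0.5) = 1·(-7)·e^{-3·0.5} + 1·9·e^{-2·0.5} = (-7)·0.223130 + 9·0.367879 = 1.7490.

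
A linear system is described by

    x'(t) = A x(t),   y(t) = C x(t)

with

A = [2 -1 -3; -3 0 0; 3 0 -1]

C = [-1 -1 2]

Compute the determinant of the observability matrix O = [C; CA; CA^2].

CA = [[7, 1, 1]]
CA^2 = [[14, -7, -22]]
Observability matrix O = [C; CA; CA^2] = [[-1, -1, 2], [7, 1, 1], [14, -7, -22]]
Expanding along the first row, det(O) = (-1)·(1·(-22) - 1·(-7)) - (-1)·(7·(-22) - 1·14) + 2·(7·(-7) - 1·14) = (-1)·(-15) - (-1)·(-168) + 2·(-63) = -279
Since det(O) ≠ 0, rank(O) = 3 and the system is completely observable.

-279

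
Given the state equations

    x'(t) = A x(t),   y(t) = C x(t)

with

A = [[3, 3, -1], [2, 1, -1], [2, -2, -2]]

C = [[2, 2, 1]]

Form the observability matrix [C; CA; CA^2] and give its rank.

CA = [[12, 6, -6]]
CA^2 = [[36, 54, -6]]
Observability matrix O = [C; CA; CA^2] = [[2, 2, 1], [12, 6, -6], [36, 54, -6]]
det(O) = 2·(6·(-6) - (-6)·54) - 2·(12·(-6) - (-6)·36) + 1·(12·54 - 6·36) = 2·288 - 2·144 + 1·432 = 720 ≠ 0, so rank(O) = 3.
rank(O) = 3 = n, so the pair (A, C) is completely observable.

3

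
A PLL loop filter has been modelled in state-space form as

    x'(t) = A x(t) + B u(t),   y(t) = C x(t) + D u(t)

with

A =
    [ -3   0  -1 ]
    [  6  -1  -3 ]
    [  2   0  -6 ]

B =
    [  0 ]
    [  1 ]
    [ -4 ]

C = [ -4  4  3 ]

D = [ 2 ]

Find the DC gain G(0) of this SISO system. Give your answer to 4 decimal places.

15.4000

G(0) = C(-A)^{-1}B + D = -C A^{-1} B + D.
det A = -20, so A^{-1} = (1/-20)·adj(A) = [[-3/10, 0, 1/20], [-3/2, -1, 3/4], [-1/10, 0, -3/20]]
A^{-1} B = [-1/5, -4, 3/5]^T
C A^{-1} B = -67/5
G(0) = D - C A^{-1} B = 2 - (-67/5) = 77/5 ≈ 15.4000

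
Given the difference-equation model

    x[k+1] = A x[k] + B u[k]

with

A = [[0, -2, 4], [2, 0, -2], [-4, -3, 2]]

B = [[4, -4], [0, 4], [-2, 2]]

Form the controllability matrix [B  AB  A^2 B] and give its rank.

3

AB = [[-8, 0], [12, -12], [-20, 8]]
A^2B = [[-104, 56], [24, -16], [-44, 52]]
Controllability matrix C = [B  AB  A^2B] = [[4, -4, -8, 0, -104, 56], [0, 4, 12, -12, 24, -16], [-2, 2, -20, 8, -44, 52]]
Take the 3×3 submatrix of C formed by columns 1, 2, 3: [[4, -4, -8], [0, 4, 12], [-2, 2, -20]]. Its determinant is 4·(4·(-20) - 12·2) - (-4)·(0·(-20) - 12·(-2)) + (-8)·(0·2 - 4·(-2)) = 4·(-104) - (-4)·24 + (-8)·8 = -384 ≠ 0.
So rank(C) ≥ 3; since C has 3 rows, rank(C) = 3.
rank(C) = 3 = n, so the pair (A, B) is completely controllable.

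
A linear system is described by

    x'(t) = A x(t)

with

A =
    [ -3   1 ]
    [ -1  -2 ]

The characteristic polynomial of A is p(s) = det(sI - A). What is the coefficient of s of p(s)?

For a 2×2 matrix, det(sI - A) = s^2 - (tr A)s + det A.
tr A = -5, det A = 7.
So p(s) = s^2 + 5s + 7.
The coefficient of s is 5.

5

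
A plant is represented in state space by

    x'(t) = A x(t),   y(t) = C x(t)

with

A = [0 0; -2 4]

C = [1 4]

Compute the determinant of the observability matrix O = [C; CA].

CA = [[-8, 16]]
Observability matrix O = [C; CA] = [[1, 4], [-8, 16]]
det(O) = 1·16 - 4·(-8) = 16 - (-32) = 48
Since det(O) ≠ 0, rank(O) = 2 and the system is completely observable.

48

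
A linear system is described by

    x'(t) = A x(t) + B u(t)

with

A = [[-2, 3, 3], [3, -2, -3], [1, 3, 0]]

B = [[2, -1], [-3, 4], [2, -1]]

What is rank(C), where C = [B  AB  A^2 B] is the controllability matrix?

2

AB = [[-7, 11], [6, -8], [-7, 11]]
A^2B = [[11, -13], [-12, 16], [11, -13]]
Controllability matrix C = [B  AB  A^2B] = [[2, -1, -7, 11, 11, -13], [-3, 4, 6, -8, -12, 16], [2, -1, -7, 11, 11, -13]]
The rows r1, r2, r3 of C are linearly dependent: -r1 + r3 = 0 (check each entry), so rank(C) ≤ 2.
The 2×2 minor from rows 1, 2, columns 1, 2 is 2·4 - (-1)·(-3) = 8 - 3 = 5 ≠ 0, so rank(C) = 2.
rank(C) = 2 < n = 3, so the pair (A, B) is not completely controllable.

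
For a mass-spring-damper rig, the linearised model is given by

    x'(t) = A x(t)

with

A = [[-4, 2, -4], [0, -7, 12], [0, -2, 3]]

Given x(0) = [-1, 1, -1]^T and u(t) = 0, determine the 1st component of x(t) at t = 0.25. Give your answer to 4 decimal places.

det(sI - A) = s^3 - (tr A)s^2 + (M11 + M22 + M33)s - det A, where Mii is the 2×2 principal minor of A obtained by deleting row i and column i.
tr A = (-4) + (-7) + 3 = -8; M11 = (-7)·3 - 12·(-2) = -21 - (-24) = 3; M22 = (-4)·3 - (-4)·0 = -12 - 0 = -12; M33 = (-4)·(-7) - 2·0 = 28 - 0 = 28; sum of minors = 19.
det A = (-4)·((-7)·3 - 12·(-2)) - 2·(0·3 - 12·0) + (-4)·(0·(-2) - (-7)·0) = (-4)·3 - 2·0 + (-4)·0 = -12.
So p(s) = det(sI - A) = s^3 + 8s^2 + 19s + 12.
Rational-root test: any integer root divides 12. Testing small divisors, s = -1 works: p(-1) = -1 + 8 + (-19) + 12 = 0, so (s + 1) is a factor.
Dividing, p(s) = (s + 1)(s^2 + 7s + 12).
Factor s^2 + 7s + 12: two numbers with sum -7 and product 12 are -3 and -4, so s^2 + 7s + 12 = (s + 3)(s + 4).
Hence p(s) = (s + 1) (s + 3) (s + 4), with roots -4, -3, -1.
The eigenvalues -4, -3, -1 are distinct and real, so A is diagonalisable and x(t) = e^{At} x(0) = V diag(e^{λ_i t}) V^{-1} x(0), where the columns of V are the eigenvectors.
λ = -4: A - (-4)I = [[0, 2, -4], [0, -3, 12], [0, -2, 7]]. v must be orthogonal to every row; (row 1) × (row 2) = [12, 0, 0], so take v_1 = [1, 0, 0]^T.
λ = -3: A - (-3)I = [[-1, 2, -4], [0, -4, 12], [0, -2, 6]]. v must be orthogonal to every row; (row 1) × (row 2) = [8, 12, 4], so take v_2 = [2, 3, 1]^T.
λ = -1: A - (-1)I = [[-3, 2, -4], [0, -6, 12], [0, -2, 4]]. v must be orthogonal to every row; (row 1) × (row 2) = [0, 36, 18], so take v_3 = [0, 2, 1]^T.
V = [v_1 v_2 v_3] = [[1, 2, 0], [0, 3, 2], [0, 1, 1]] has det V = 1, so V^{-1} = adj(V)/det V = [[1, -2, 4], [0, 1, -2], [0, -1, 3]].
Modal coordinates z(0) = V^{-1} x(0): 1·(-1) + (-2)·1 + 4·(-1) = -7; 0·(-1) + 1·1 + (-2)·(-1) = 3; 0·(-1) + (-1)·1 + 3·(-1) = -4; so z(0) = [-7, 3, -4]^T.
x_1(t) = Σ_i (v_i)_1 · z_i(0) · e^{λ_i t} (row 1 of V times the modal terms).
x_1(0.25) = 1·(-7)·e^{-4·0.25} + 2·3·e^{-3·0.25} + 0·(-4)·e^{-1·0.25} = (-7)·0.367879 + 6·0.472367 + 0·0.778801 = 0.2590.

0.2590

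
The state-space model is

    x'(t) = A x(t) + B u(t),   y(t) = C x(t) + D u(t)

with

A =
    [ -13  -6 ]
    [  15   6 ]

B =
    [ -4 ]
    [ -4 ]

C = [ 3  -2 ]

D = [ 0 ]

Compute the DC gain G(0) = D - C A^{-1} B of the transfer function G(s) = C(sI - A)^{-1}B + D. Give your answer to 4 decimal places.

G(0) = C(-A)^{-1}B + D = -C A^{-1} B + D.
det A = 12, so A^{-1} = (1/12)·adj(A) = [[1/2, 1/2], [-5/4, -13/12]]
A^{-1} B = [-4, 28/3]^T
C A^{-1} B = -92/3
G(0) = D - C A^{-1} B = 0 - (-92/3) = 92/3 ≈ 30.6667

30.6667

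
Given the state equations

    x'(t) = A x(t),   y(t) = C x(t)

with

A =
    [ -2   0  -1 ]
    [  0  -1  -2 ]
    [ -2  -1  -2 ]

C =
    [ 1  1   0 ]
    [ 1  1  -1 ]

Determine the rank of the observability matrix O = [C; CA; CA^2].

3

CA = [[-2, -1, -3], [0, 0, -1]]
CA^2 = [[10, 4, 10], [2, 1, 2]]
Observability matrix O = [C; CA; CA^2] = [[1, 1, 0], [1, 1, -1], [-2, -1, -3], [0, 0, -1], [10, 4, 10], [2, 1, 2]]
Take the 3×3 submatrix of O formed by rows 1, 2, 3: [[1, 1, 0], [1, 1, -1], [-2, -1, -3]]. Its determinant is 1·(1·(-3) - (-1)·(-1)) - 1·(1·(-3) - (-1)·(-2)) + 0·(1·(-1) - 1·(-2)) = 1·(-4) - 1·(-5) + 0·1 = 1 ≠ 0.
So rank(O) ≥ 3; since O has 3 columns, rank(O) = 3.
rank(O) = 3 = n, so the pair (A, C) is completely observable.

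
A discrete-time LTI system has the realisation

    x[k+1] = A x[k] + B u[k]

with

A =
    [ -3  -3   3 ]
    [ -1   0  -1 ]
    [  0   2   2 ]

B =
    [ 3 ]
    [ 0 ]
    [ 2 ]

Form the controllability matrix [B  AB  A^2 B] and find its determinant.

AB = [[-3], [-5], [4]]
A^2B = [[36], [-1], [-2]]
Controllability matrix C = [B  AB  A^2B] = [[3, -3, 36], [0, -5, -1], [2, 4, -2]]
Expanding along the first row, det(C) = 3·((-5)·(-2) - (-1)·4) - (-3)·(0·(-2) - (-1)·2) + 36·(0·4 - (-5)·2) = 3·14 - (-3)·2 + 36·10 = 408
Since det(C) ≠ 0, rank(C) = 3 and the system is completely controllable.

408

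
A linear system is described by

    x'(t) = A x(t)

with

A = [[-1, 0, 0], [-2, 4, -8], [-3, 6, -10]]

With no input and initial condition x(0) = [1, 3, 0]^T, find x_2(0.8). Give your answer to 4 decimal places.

2.2285

det(sI - A) = s^3 - (tr A)s^2 + (M11 + M22 + M33)s - det A, where Mii is the 2×2 principal minor of A obtained by deleting row i and column i.
tr A = (-1) + 4 + (-10) = -7; M11 = 4·(-10) - (-8)·6 = -40 - (-48) = 8; M22 = (-1)·(-10) - 0·(-3) = 10 - 0 = 10; M33 = (-1)·4 - 0·(-2) = -4 - 0 = -4; sum of minors = 14.
det A = (-1)·(4·(-10) - (-8)·6) - 0·((-2)·(-10) - (-8)·(-3)) + 0·((-2)·6 - 4·(-3)) = (-1)·8 - 0·(-4) + 0·0 = -8.
So p(s) = det(sI - A) = s^3 + 7s^2 + 14s + 8.
Rational-root test: any integer root divides 8. Testing small divisors, s = -1 works: p(-1) = -1 + 7 + (-14) + 8 = 0, so (s + 1) is a factor.
Dividing, p(s) = (s + 1)(s^2 + 6s + 8).
Factor s^2 + 6s + 8: two numbers with sum -6 and product 8 are -2 and -4, so s^2 + 6s + 8 = (s + 2)(s + 4).
Hence p(s) = (s + 1) (s + 2) (s + 4), with roots -4, -2, -1.
The eigenvalues -4, -2, -1 are distinct and real, so A is diagonalisable and x(t) = e^{At} x(0) = V diag(e^{λ_i t}) V^{-1} x(0), where the columns of V are the eigenvectors.
λ = -4: A - (-4)I = [[3, 0, 0], [-2, 8, -8], [-3, 6, -6]]. v must be orthogonal to every row; (row 1) × (row 2) = [0, 24, 24], so take v_1 = [0, 1, 1]^T.
λ = -2: A - (-2)I = [[1, 0, 0], [-2, 6, -8], [-3, 6, -8]]. v must be orthogonal to every row; (row 1) × (row 2) = [0, 8, 6], so take v_2 = [0, 4, 3]^T.
λ = -1: A - (-1)I = [[0, 0, 0], [-2, 5, -8], [-3, 6, -9]]. v must be orthogonal to every row; (row 2) × (row 3) = [3, 6, 3], so take v_3 = [1, 2, 1]^T.
V = [v_1 v_2 v_3] = [[0, 0, 1], [1, 4, 2], [1, 3, 1]] has det V = -1, so V^{-1} = adj(V)/det V = [[2, -3, 4], [-1, 1, -1], [1, 0, 0]].
Modal coordinates z(0) = V^{-1} x(0): 2·1 + (-3)·3 + 4·0 = -7; (-1)·1 + 1·3 + (-1)·0 = 2; 1·1 + 0·3 + 0·0 = 1; so z(0) = [-7, 2, 1]^T.
x_2(t) = Σ_i (v_i)_2 · z_i(0) · e^{λ_i t} (row 2 of V times the modal terms).
x_2(0.8) = 1·(-7)·e^{-4·0.8} + 4·2·e^{-2·0.8} + 2·1·e^{-1·0.8} = (-7)·0.040762 + 8·0.201897 + 2·0.449329 = 2.2285.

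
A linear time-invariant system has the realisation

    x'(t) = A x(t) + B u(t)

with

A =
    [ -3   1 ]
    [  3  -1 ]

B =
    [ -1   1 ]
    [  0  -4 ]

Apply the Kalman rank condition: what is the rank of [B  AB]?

2

AB = [[3, -7], [-3, 7]]
Controllability matrix C = [B  AB] = [[-1, 1, 3, -7], [0, -4, -3, 7]]
Take the 2×2 submatrix of C formed by columns 1, 2: [[-1, 1], [0, -4]]. Its determinant is (-1)·(-4) - 1·0 = 4 - 0 = 4 ≠ 0.
So rank(C) ≥ 2; since C has 2 rows, rank(C) = 2.
rank(C) = 2 = n, so the pair (A, B) is completely controllable.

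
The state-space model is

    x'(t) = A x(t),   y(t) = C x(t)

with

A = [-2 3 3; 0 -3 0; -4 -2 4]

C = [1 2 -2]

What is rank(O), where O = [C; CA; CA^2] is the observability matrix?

3

CA = [[6, 1, -5]]
CA^2 = [[8, 25, -2]]
Observability matrix O = [C; CA; CA^2] = [[1, 2, -2], [6, 1, -5], [8, 25, -2]]
det(O) = 1·(1·(-2) - (-5)·25) - 2·(6·(-2) - (-5)·8) + (-2)·(6·25 - 1·8) = 1·123 - 2·28 + (-2)·142 = -217 ≠ 0, so rank(O) = 3.
rank(O) = 3 = n, so the pair (A, C) is completely observable.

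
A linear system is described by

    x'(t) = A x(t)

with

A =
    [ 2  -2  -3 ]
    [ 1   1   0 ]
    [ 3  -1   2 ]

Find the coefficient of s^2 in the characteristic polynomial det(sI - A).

-5

Expand det(sI - A) for the 3×3 matrix.
p(s) = s^3 - 5s^2 + 19s - 20.
(Check: constant term = det(-A) = (-1)^3 det A = -20; coefficient of s^2 = -tr A = -5.)
The coefficient of s^2 is -5.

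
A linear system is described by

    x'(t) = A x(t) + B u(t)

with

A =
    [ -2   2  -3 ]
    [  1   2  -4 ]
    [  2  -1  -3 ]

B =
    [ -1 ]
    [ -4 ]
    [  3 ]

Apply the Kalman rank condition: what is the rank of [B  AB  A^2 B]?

AB = [[-15], [-21], [-7]]
A^2B = [[9], [-29], [12]]
Controllability matrix C = [B  AB  A^2B] = [[-1, -15, 9], [-4, -21, -29], [3, -7, 12]]
det(C) = (-1)·((-21)·12 - (-29)·(-7)) - (-15)·((-4)·12 - (-29)·3) + 9·((-4)·(-7) - (-21)·3) = (-1)·(-455) - (-15)·39 + 9·91 = 1859 ≠ 0, so rank(C) = 3.
rank(C) = 3 = n, so the pair (A, B) is completely controllable.

3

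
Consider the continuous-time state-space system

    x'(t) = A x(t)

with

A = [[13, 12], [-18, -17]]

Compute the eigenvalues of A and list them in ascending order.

det(sI - A) = s^2 - (tr A)s + det A, with tr A = 13 + (-17) = -4 and det A = 13·(-17) - 12·(-18) = -221 - (-216) = -5.
So p(s) = det(sI - A) = s^2 + 4s - 5.
Factor s^2 + 4s - 5: two numbers with sum -4 and product -5 are 1 and -5, so s^2 + 4s - 5 = (s - 1)(s + 5).
Hence p(s) = (s - 1) (s + 5), with roots -5, 1.
At least one eigenvalue has non-negative real part, so the system is not asymptotically stable.

-5, 1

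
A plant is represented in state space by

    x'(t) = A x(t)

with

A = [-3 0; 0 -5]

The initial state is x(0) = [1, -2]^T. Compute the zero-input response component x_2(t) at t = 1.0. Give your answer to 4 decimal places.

det(sI - A) = s^2 - (tr A)s + det A, with tr A = (-3) + (-5) = -8 and det A = (-3)·(-5) - 0·0 = 15 - 0 = 15.
So p(s) = det(sI - A) = s^2 + 8s + 15.
Factor s^2 + 8s + 15: two numbers with sum -8 and product 15 are -3 and -5, so s^2 + 8s + 15 = (s + 3)(s + 5).
Hence p(s) = (s + 3) (s + 5), with roots -5, -3.
The eigenvalues -5, -3 are distinct and real, so A is diagonalisable and x(t) = e^{At} x(0) = V diag(e^{λ_i t}) V^{-1} x(0), where the columns of V are the eigenvectors.
λ = -5: A - (-5)I = [[2, 0], [0, 0]]. Row 1 gives 2·v1 + 0·v2 = 0, so take v_1 = [0, -1]^T.
λ = -3: A - (-3)I = [[0, 0], [0, -2]]. Row 2 gives 0·v1 + (-2)·v2 = 0, so take v_2 = [1, 0]^T.
V = [v_1 v_2] = [[0, 1], [-1, 0]] has det V = 1, so V^{-1} = adj(V)/det V = [[0, -1], [1, 0]].
Modal coordinates z(0) = V^{-1} x(0): 0·1 + (-1)·(-2) = 2; 1·1 + 0·(-2) = 1; so z(0) = [2, 1]^T.
x_2(t) = Σ_i (v_i)_2 · z_i(0) · e^{λ_i t} (row 2 of V times the modal terms).
x_2(1.0) = (-1)·2·e^{-5·1.0} + 0·1·e^{-3·1.0} = (-2)·0.006738 + 0·0.049787 = -0.0135.

-0.0135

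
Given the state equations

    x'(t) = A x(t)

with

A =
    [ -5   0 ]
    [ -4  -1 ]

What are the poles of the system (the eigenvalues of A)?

det(sI - A) = s^2 - (tr A)s + det A, with tr A = (-5) + (-1) = -6 and det A = (-5)·(-1) - 0·(-4) = 5 - 0 = 5.
So p(s) = det(sI - A) = s^2 + 6s + 5.
Factor s^2 + 6s + 5: two numbers with sum -6 and product 5 are -1 and -5, so s^2 + 6s + 5 = (s + 1)(s + 5).
Hence p(s) = (s + 1) (s + 5), with roots -5, -1.
All eigenvalues have negative real part, so the system is asymptotically stable.

-5, -1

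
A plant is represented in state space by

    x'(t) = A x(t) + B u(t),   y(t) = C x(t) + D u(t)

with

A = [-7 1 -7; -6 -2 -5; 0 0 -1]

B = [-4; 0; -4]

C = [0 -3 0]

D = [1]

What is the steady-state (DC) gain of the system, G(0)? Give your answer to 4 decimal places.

G(0) = C(-A)^{-1}B + D = -C A^{-1} B + D.
det A = -20, so A^{-1} = (1/-20)·adj(A) = [[-1/10, -1/20, 19/20], [3/10, -7/20, -7/20], [0, 0, -1]]
A^{-1} B = [-17/5, 1/5, 4]^T
C A^{-1} B = -3/5
G(0) = D - C A^{-1} B = 1 - (-3/5) = 8/5 ≈ 1.6000

1.6000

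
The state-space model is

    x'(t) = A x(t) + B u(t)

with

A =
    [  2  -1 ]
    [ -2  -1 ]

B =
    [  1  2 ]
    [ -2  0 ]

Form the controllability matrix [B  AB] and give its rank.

2

AB = [[4, 4], [0, -4]]
Controllability matrix C = [B  AB] = [[1, 2, 4, 4], [-2, 0, 0, -4]]
Take the 2×2 submatrix of C formed by columns 1, 2: [[1, 2], [-2, 0]]. Its determinant is 1·0 - 2·(-2) = 0 - (-4) = 4 ≠ 0.
So rank(C) ≥ 2; since C has 2 rows, rank(C) = 2.
rank(C) = 2 = n, so the pair (A, B) is completely controllable.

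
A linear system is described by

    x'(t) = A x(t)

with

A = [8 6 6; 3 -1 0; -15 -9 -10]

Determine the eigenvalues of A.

det(sI - A) = s^3 - (tr A)s^2 + (M11 + M22 + M33)s - det A, where Mii is the 2×2 principal minor of A obtained by deleting row i and column i.
tr A = 8 + (-1) + (-10) = -3; M11 = (-1)·(-10) - 0·(-9) = 10 - 0 = 10; M22 = 8·(-10) - 6·(-15) = -80 - (-90) = 10; M33 = 8·(-1) - 6·3 = -8 - 18 = -26; sum of minors = -6.
det A = 8·((-1)·(-10) - 0·(-9)) - 6·(3·(-10) - 0·(-15)) + 6·(3·(-9) - (-1)·(-15)) = 8·10 - 6·(-30) + 6·(-42) = 8.
So p(s) = det(sI - A) = s^3 + 3s^2 - 6s - 8.
Rational-root test: any integer root divides -8. Testing small divisors, s = -1 works: p(-1) = -1 + 3 + 6 + (-8) = 0, so (s + 1) is a factor.
Dividing, p(s) = (s + 1)(s^2 + 2s - 8).
Factor s^2 + 2s - 8: two numbers with sum -2 and product -8 are 2 and -4, so s^2 + 2s - 8 = (s - 2)(s + 4).
Hence p(s) = (s - 2) (s + 1) (s + 4), with roots -4, -1, 2.
At least one eigenvalue has non-negative real part, so the system is not asymptotically stable.

-4, -1, 2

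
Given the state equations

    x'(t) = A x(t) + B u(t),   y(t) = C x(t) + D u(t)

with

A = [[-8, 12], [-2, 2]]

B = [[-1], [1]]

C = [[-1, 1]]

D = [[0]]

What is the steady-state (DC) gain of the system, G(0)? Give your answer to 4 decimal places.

-0.5000

G(0) = C(-A)^{-1}B + D = -C A^{-1} B + D.
det A = 8, so A^{-1} = (1/8)·adj(A) = [[1/4, -3/2], [1/4, -1]]
A^{-1} B = [-7/4, -5/4]^T
C A^{-1} B = 1/2
G(0) = D - C A^{-1} B = 0 - (1/2) = -1/2 ≈ -0.5000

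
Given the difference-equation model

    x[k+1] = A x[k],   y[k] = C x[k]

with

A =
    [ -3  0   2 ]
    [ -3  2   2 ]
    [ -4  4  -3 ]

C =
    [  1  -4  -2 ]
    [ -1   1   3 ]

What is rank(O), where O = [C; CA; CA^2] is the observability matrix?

3

CA = [[17, -16, 0], [-12, 14, -9]]
CA^2 = [[-3, -32, 2], [30, -8, 31]]
Observability matrix O = [C; CA; CA^2] = [[1, -4, -2], [-1, 1, 3], [17, -16, 0], [-12, 14, -9], [-3, -32, 2], [30, -8, 31]]
Take the 3×3 submatrix of O formed by rows 1, 2, 3: [[1, -4, -2], [-1, 1, 3], [17, -16, 0]]. Its determinant is 1·(1·0 - 3·(-16)) - (-4)·((-1)·0 - 3·17) + (-2)·((-1)·(-16) - 1·17) = 1·48 - (-4)·(-51) + (-2)·(-1) = -154 ≠ 0.
So rank(O) ≥ 3; since O has 3 columns, rank(O) = 3.
rank(O) = 3 = n, so the pair (A, C) is completely observable.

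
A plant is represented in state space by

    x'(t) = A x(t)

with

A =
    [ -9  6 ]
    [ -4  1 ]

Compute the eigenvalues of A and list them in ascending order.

-5, -3

det(sI - A) = s^2 - (tr A)s + det A, with tr A = (-9) + 1 = -8 and det A = (-9)·1 - 6·(-4) = -9 - (-24) = 15.
So p(s) = det(sI - A) = s^2 + 8s + 15.
Factor s^2 + 8s + 15: two numbers with sum -8 and product 15 are -3 and -5, so s^2 + 8s + 15 = (s + 3)(s + 5).
Hence p(s) = (s + 3) (s + 5), with roots -5, -3.
All eigenvalues have negative real part, so the system is asymptotically stable.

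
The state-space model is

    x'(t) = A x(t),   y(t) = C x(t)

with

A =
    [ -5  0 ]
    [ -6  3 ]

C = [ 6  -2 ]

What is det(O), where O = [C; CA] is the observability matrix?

CA = [[-18, -6]]
Observability matrix O = [C; CA] = [[6, -2], [-18, -6]]
det(O) = 6·(-6) - (-2)·(-18) = -36 - 36 = -72
Since det(O) ≠ 0, rank(O) = 2 and the system is completely observable.

-72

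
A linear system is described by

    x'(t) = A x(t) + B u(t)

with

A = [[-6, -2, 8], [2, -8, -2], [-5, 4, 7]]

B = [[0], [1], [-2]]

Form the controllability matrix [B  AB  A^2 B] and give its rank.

2

AB = [[-18], [-4], [-10]]
A^2B = [[36], [16], [4]]
Controllability matrix C = [B  AB  A^2B] = [[0, -18, 36], [1, -4, 16], [-2, -10, 4]]
The rows r1, r2, r3 of C are linearly dependent: -r1 + 2·r2 + r3 = 0 (check each entry), so rank(C) ≤ 2.
The 2×2 minor from rows 1, 2, columns 1, 2 is 0·(-4) - (-18)·1 = 0 - (-18) = 18 ≠ 0, so rank(C) = 2.
rank(C) = 2 < n = 3, so the pair (A, B) is not completely controllable.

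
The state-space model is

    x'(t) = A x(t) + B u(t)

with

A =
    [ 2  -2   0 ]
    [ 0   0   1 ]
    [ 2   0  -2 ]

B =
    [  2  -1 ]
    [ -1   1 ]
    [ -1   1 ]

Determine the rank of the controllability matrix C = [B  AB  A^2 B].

3

AB = [[6, -4], [-1, 1], [6, -4]]
A^2B = [[14, -10], [6, -4], [0, 0]]
Controllability matrix C = [B  AB  A^2B] = [[2, -1, 6, -4, 14, -10], [-1, 1, -1, 1, 6, -4], [-1, 1, 6, -4, 0, 0]]
Take the 3×3 submatrix of C formed by columns 1, 2, 3: [[2, -1, 6], [-1, 1, -1], [-1, 1, 6]]. Its determinant is 2·(1·6 - (-1)·1) - (-1)·((-1)·6 - (-1)·(-1)) + 6·((-1)·1 - 1·(-1)) = 2·7 - (-1)·(-7) + 6·0 = 7 ≠ 0.
So rank(C) ≥ 3; since C has 3 rows, rank(C) = 3.
rank(C) = 3 = n, so the pair (A, B) is completely controllable.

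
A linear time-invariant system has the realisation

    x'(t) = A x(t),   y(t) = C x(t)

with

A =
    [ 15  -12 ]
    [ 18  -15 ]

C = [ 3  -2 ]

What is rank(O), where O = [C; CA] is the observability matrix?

CA = [[9, -6]]
Observability matrix O = [C; CA] = [[3, -2], [9, -6]]
Every row of O is a scalar multiple of row 1 = [3, -2] (multipliers 1, 3), so the rows span a one-dimensional space.
O ≠ 0, hence rank(O) = 1.
rank(O) = 1 < n = 2, so the pair (A, C) is not completely observable.

1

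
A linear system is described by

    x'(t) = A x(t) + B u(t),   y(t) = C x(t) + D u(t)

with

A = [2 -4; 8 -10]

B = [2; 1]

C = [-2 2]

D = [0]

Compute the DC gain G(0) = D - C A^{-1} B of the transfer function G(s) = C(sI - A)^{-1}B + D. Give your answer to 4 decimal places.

-0.3333

G(0) = C(-A)^{-1}B + D = -C A^{-1} B + D.
det A = 12, so A^{-1} = (1/12)·adj(A) = [[-5/6, 1/3], [-2/3, 1/6]]
A^{-1} B = [-4/3, -7/6]^T
C A^{-1} B = 1/3
G(0) = D - C A^{-1} B = 0 - (1/3) = -1/3 ≈ -0.3333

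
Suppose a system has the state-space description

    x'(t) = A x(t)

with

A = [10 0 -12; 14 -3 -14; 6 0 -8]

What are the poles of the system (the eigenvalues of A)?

-3, -2, 4

det(sI - A) = s^3 - (tr A)s^2 + (M11 + M22 + M33)s - det A, where Mii is the 2×2 principal minor of A obtained by deleting row i and column i.
tr A = 10 + (-3) + (-8) = -1; M11 = (-3)·(-8) - (-14)·0 = 24 - 0 = 24; M22 = 10·(-8) - (-12)·6 = -80 - (-72) = -8; M33 = 10·(-3) - 0·14 = -30 - 0 = -30; sum of minors = -14.
det A = 10·((-3)·(-8) - (-14)·0) - 0·(14·(-8) - (-14)·6) + (-12)·(14·0 - (-3)·6) = 10·24 - 0·(-28) + (-12)·18 = 24.
So p(s) = det(sI - A) = s^3 + s^2 - 14s - 24.
Rational-root test: any integer root divides -24. Testing small divisors, s = -2 works: p(-2) = -8 + 4 + 28 + (-24) = 0, so (s + 2) is a factor.
Dividing, p(s) = (s + 2)(s^2 - s - 12).
Factor s^2 - s - 12: two numbers with sum 1 and product -12 are 4 and -3, so s^2 - s - 12 = (s - 4)(s + 3).
Hence p(s) = (s - 4) (s + 2) (s + 3), with roots -3, -2, 4.
At least one eigenvalue has non-negative real part, so the system is not asymptotically stable.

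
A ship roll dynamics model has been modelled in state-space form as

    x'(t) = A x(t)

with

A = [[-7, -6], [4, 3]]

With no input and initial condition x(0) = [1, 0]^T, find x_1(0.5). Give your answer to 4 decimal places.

-0.5437

det(sI - A) = s^2 - (tr A)s + det A, with tr A = (-7) + 3 = -4 and det A = (-7)·3 - (-6)·4 = -21 - (-24) = 3.
So p(s) = det(sI - A) = s^2 + 4s + 3.
Factor s^2 + 4s + 3: two numbers with sum -4 and product 3 are -1 and -3, so s^2 + 4s + 3 = (s + 1)(s + 3).
Hence p(s) = (s + 1) (s + 3), with roots -3, -1.
The eigenvalues -3, -1 are distinct and real, so A is diagonalisable and x(t) = e^{At} x(0) = V diag(e^{λ_i t}) V^{-1} x(0), where the columns of V are the eigenvectors.
λ = -3: A - (-3)I = [[-4, -6], [4, 6]]. Row 1 gives (-4)·v1 + (-6)·v2 = 0, so take v_1 = [3, -2]^T.
λ = -1: A - (-1)I = [[-6, -6], [4, 4]]. Row 1 gives (-6)·v1 + (-6)·v2 = 0, so take v_2 = [1, -1]^T.
V = [v_1 v_2] = [[3, 1], [-2, -1]] has det V = -1, so V^{-1} = adj(V)/det V = [[1, 1], [-2, -3]].
Modal coordinates z(0) = V^{-1} x(0): 1·1 + 1·0 = 1; (-2)·1 + (-3)·0 = -2; so z(0) = [1, -2]^T.
x_1(t) = Σ_i (v_i)_1 · z_i(0) · e^{λ_i t} (row 1 of V times the modal terms).
x_1(0.5) = 3·1·e^{-3·0.5} + 1·(-2)·e^{-1·0.5} = 3·0.223130 + (-2)·0.606531 = -0.5437.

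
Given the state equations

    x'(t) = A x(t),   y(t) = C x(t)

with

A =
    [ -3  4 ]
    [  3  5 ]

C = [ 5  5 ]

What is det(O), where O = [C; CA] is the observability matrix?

CA = [[0, 45]]
Observability matrix O = [C; CA] = [[5, 5], [0, 45]]
det(O) = 5·45 - 5·0 = 225 - 0 = 225
Since det(O) ≠ 0, rank(O) = 2 and the system is completely observable.

225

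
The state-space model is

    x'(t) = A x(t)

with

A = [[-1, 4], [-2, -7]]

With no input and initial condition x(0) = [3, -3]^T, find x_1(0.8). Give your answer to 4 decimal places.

0.0549

det(sI - A) = s^2 - (tr A)s + det A, with tr A = (-1) + (-7) = -8 and det A = (-1)·(-7) - 4·(-2) = 7 - (-8) = 15.
So p(s) = det(sI - A) = s^2 + 8s + 15.
Factor s^2 + 8s + 15: two numbers with sum -8 and product 15 are -3 and -5, so s^2 + 8s + 15 = (s + 3)(s + 5).
Hence p(s) = (s + 3) (s + 5), with roots -5, -3.
The eigenvalues -5, -3 are distinct and real, so A is diagonalisable and x(t) = e^{At} x(0) = V diag(e^{λ_i t}) V^{-1} x(0), where the columns of V are the eigenvectors.
λ = -5: A - (-5)I = [[4, 4], [-2, -2]]. Row 1 gives 4·v1 + 4·v2 = 0, so take v_1 = [-1, 1]^T.
λ = -3: A - (-3)I = [[2, 4], [-2, -4]]. Row 1 gives 2·v1 + 4·v2 = 0, so take v_2 = [2, -1]^T.
V = [v_1 v_2] = [[-1, 2], [1, -1]] has det V = -1, so V^{-1} = adj(V)/det V = [[1, 2], [1, 1]].
Modal coordinates z(0) = V^{-1} x(0): 1·3 + 2·(-3) = -3; 1·3 + 1·(-3) = 0; so z(0) = [-3, 0]^T.
x_1(t) = Σ_i (v_i)_1 · z_i(0) · e^{λ_i t} (row 1 of V times the modal terms).
x_1(0.8) = (-1)·(-3)·e^{-5·0.8} + 2·0·e^{-3·0.8} = 3·0.018316 + 0·0.090718 = 0.0549.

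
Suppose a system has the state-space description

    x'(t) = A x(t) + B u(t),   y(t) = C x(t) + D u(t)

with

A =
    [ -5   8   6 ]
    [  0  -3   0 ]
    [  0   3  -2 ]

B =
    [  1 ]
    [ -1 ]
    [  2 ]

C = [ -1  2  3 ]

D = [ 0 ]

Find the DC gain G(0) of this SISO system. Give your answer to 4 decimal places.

G(0) = C(-A)^{-1}B + D = -C A^{-1} B + D.
det A = -30, so A^{-1} = (1/-30)·adj(A) = [[-1/5, -17/15, -3/5], [0, -1/3, 0], [0, -1/2, -1/2]]
A^{-1} B = [-4/15, 1/3, -1/2]^T
C A^{-1} B = -17/30
G(0) = D - C A^{-1} B = 0 - (-17/30) = 17/30 ≈ 0.5667

0.5667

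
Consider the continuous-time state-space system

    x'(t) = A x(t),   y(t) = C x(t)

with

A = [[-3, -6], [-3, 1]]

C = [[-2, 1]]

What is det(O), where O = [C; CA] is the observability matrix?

CA = [[3, 13]]
Observability matrix O = [C; CA] = [[-2, 1], [3, 13]]
det(O) = (-2)·13 - 1·3 = -26 - 3 = -29
Since det(O) ≠ 0, rank(O) = 2 and the system is completely observable.

-29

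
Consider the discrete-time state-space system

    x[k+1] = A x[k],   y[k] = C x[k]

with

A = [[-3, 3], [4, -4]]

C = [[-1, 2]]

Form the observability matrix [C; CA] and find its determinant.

-11

CA = [[11, -11]]
Observability matrix O = [C; CA] = [[-1, 2], [11, -11]]
det(O) = (-1)·(-11) - 2·11 = 11 - 22 = -11
Since det(O) ≠ 0, rank(O) = 2 and the system is completely observable.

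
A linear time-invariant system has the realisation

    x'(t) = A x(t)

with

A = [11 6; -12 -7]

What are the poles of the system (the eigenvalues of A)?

det(sI - A) = s^2 - (tr A)s + det A, with tr A = 11 + (-7) = 4 and det A = 11·(-7) - 6·(-12) = -77 - (-72) = -5.
So p(s) = det(sI - A) = s^2 - 4s - 5.
Factor s^2 - 4s - 5: two numbers with sum 4 and product -5 are 5 and -1, so s^2 - 4s - 5 = (s - 5)(s + 1).
Hence p(s) = (s - 5) (s + 1), with roots -1, 5.
At least one eigenvalue has non-negative real part, so the system is not asymptotically stable.

-1, 5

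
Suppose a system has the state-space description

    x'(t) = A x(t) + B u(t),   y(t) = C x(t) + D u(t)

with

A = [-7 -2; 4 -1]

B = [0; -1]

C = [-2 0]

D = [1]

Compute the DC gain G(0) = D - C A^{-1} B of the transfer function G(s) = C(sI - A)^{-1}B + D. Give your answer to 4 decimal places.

0.7333

G(0) = C(-A)^{-1}B + D = -C A^{-1} B + D.
det A = 15, so A^{-1} = (1/15)·adj(A) = [[-1/15, 2/15], [-4/15, -7/15]]
A^{-1} B = [-2/15, 7/15]^T
C A^{-1} B = 4/15
G(0) = D - C A^{-1} B = 1 - (4/15) = 11/15 ≈ 0.7333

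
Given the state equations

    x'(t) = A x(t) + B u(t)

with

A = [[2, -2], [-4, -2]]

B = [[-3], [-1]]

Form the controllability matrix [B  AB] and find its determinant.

AB = [[-4], [14]]
Controllability matrix C = [B  AB] = [[-3, -4], [-1, 14]]
det(C) = (-3)·14 - (-4)·(-1) = -42 - 4 = -46
Since det(C) ≠ 0, rank(C) = 2 and the system is completely controllable.

-46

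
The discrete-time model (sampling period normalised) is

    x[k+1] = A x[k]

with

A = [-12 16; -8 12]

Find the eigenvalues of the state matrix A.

det(zI - A) = z^2 - (tr A)z + det A, with tr A = (-12) + 12 = 0 and det A = (-12)·12 - 16·(-8) = -144 - (-128) = -16.
So p(z) = det(zI - A) = z^2 - 16.
Factor z^2 - 16: two numbers with sum 0 and product -16 are 4 and -4, so z^2 - 16 = (z - 4)(z + 4).
Hence p(z) = (z - 4) (z + 4), with roots -4, 4.

-4, 4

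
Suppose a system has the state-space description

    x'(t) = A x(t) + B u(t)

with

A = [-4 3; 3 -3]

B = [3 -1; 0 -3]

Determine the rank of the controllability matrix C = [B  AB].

AB = [[-12, -5], [9, 6]]
Controllability matrix C = [B  AB] = [[3, -1, -12, -5], [0, -3, 9, 6]]
Take the 2×2 submatrix of C formed by columns 1, 2: [[3, -1], [0, -3]]. Its determinant is 3·(-3) - (-1)·0 = -9 - 0 = -9 ≠ 0.
So rank(C) ≥ 2; since C has 2 rows, rank(C) = 2.
rank(C) = 2 = n, so the pair (A, B) is completely controllable.

2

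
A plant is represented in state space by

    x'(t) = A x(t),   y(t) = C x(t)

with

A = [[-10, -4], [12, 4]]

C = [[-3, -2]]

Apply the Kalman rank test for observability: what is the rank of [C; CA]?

1

CA = [[6, 4]]
Observability matrix O = [C; CA] = [[-3, -2], [6, 4]]
Every row of O is a scalar multiple of row 1 = [-3, -2] (multipliers 1, -2), so the rows span a one-dimensional space.
O ≠ 0, hence rank(O) = 1.
rank(O) = 1 < n = 2, so the pair (A, C) is not completely observable.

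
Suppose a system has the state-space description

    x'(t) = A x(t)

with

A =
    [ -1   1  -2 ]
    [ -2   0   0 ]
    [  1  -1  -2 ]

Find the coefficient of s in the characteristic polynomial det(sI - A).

Expand det(sI - A) for the 3×3 matrix.
p(s) = s^3 + 3s^2 + 6s + 8.
(Check: constant term = det(-A) = (-1)^3 det A = 8; coefficient of s^2 = -tr A = 3.)
The coefficient of s is 6.

6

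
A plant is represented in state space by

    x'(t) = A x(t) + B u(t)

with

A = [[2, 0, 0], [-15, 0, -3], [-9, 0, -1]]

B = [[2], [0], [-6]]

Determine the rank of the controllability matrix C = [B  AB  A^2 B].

2

AB = [[4], [-12], [-12]]
A^2B = [[8], [-24], [-24]]
Controllability matrix C = [B  AB  A^2B] = [[2, 4, 8], [0, -12, -24], [-6, -12, -24]]
The rows r1, r2, r3 of C are linearly dependent: 3·r1 + r3 = 0 (check each entry), so rank(C) ≤ 2.
The 2×2 minor from rows 1, 2, columns 1, 2 is 2·(-12) - 4·0 = -24 - 0 = -24 ≠ 0, so rank(C) = 2.
rank(C) = 2 < n = 3, so the pair (A, B) is not completely controllable.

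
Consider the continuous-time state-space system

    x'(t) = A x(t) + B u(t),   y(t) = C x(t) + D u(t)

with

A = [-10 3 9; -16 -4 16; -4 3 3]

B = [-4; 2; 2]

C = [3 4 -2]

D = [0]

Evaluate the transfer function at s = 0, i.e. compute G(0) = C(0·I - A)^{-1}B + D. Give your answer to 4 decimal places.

G(0) = C(-A)^{-1}B + D = -C A^{-1} B + D.
det A = -24, so A^{-1} = (1/-24)·adj(A) = [[5/2, -3/4, -7/2], [2/3, -1/4, -2/3], [8/3, -3/4, -11/3]]
A^{-1} B = [-37/2, -9/2, -39/2]^T
C A^{-1} B = -69/2
G(0) = D - C A^{-1} B = 0 - (-69/2) = 69/2 ≈ 34.5000

34.5000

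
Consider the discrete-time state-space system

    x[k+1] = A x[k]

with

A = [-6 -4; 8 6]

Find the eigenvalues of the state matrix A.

-2, 2

det(zI - A) = z^2 - (tr A)z + det A, with tr A = (-6) + 6 = 0 and det A = (-6)·6 - (-4)·8 = -36 - (-32) = -4.
So p(z) = det(zI - A) = z^2 - 4.
Factor z^2 - 4: two numbers with sum 0 and product -4 are 2 and -2, so z^2 - 4 = (z - 2)(z + 2).
Hence p(z) = (z - 2) (z + 2), with roots -2, 2.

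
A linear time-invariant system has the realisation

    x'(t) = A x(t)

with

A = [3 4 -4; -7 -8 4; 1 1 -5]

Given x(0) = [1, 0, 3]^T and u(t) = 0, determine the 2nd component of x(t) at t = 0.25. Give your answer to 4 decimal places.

det(sI - A) = s^3 - (tr A)s^2 + (M11 + M22 + M33)s - det A, where Mii is the 2×2 principal minor of A obtained by deleting row i and column i.
tr A = 3 + (-8) + (-5) = -10; M11 = (-8)·(-5) - 4·1 = 40 - 4 = 36; M22 = 3·(-5) - (-4)·1 = -15 - (-4) = -11; M33 = 3·(-8) - 4·(-7) = -24 - (-28) = 4; sum of minors = 29.
det A = 3·((-8)·(-5) - 4·1) - 4·((-7)·(-5) - 4·1) + (-4)·((-7)·1 - (-8)·1) = 3·36 - 4·31 + (-4)·1 = -20.
So p(s) = det(sI - A) = s^3 + 10s^2 + 29s + 20.
Rational-root test: any integer root divides 20. Testing small divisors, s = -1 works: p(-1) = -1 + 10 + (-29) + 20 = 0, so (s + 1) is a factor.
Dividing, p(s) = (s + 1)(s^2 + 9s + 20).
Factor s^2 + 9s + 20: two numbers with sum -9 and product 20 are -4 and -5, so s^2 + 9s + 20 = (s + 4)(s + 5).
Hence p(s) = (s + 1) (s + 4) (s + 5), with roots -5, -4, -1.
The eigenvalues -5, -4, -1 are distinct and real, so A is diagonalisable and x(t) = e^{At} x(0) = V diag(e^{λ_i t}) V^{-1} x(0), where the columns of V are the eigenvectors.
λ = -5: A - (-5)I = [[8, 4, -4], [-7, -3, 4], [1, 1, 0]]. v must be orthogonal to every row; (row 1) × (row 2) = [4, -4, 4], so take v_1 = [1, -1, 1]^T.
λ = -4: A - (-4)I = [[7, 4, -4], [-7, -4, 4], [1, 1, -1]]. v must be orthogonal to every row; (row 1) × (row 3) = [0, 3, 3], so take v_2 = [0, 1, 1]^T.
λ = -1: A - (-1)I = [[4, 4, -4], [-7, -7, 4], [1, 1, -4]]. v must be orthogonal to every row; (row 1) × (row 2) = [-12, 12, 0], so take v_3 = [-1, 1, 0]^T.
V = [v_1 v_2 v_3] = [[1, 0, -1], [-1, 1, 1], [1, 1, 0]] has det V = 1, so V^{-1} = adj(V)/det V = [[-1, -1, 1], [1, 1, 0], [-2, -1, 1]].
Modal coordinates z(0) = V^{-1} x(0): (-1)·1 + (-1)·0 + 1·3 = 2; 1·1 + 1·0 + 0·3 = 1; (-2)·1 + (-1)·0 + 1·3 = 1; so z(0) = [2, 1, 1]^T.
x_2(t) = Σ_i (v_i)_2 · z_i(0) · e^{λ_i t} (row 2 of V times the modal terms).
x_2(0.25) = (-1)·2·e^{-5·0.25} + 1·1·e^{-4·0.25} + 1·1·e^{-1·0.25} = (-2)·0.286505 + 1·0.367879 + 1·0.778801 = 0.5737.

0.5737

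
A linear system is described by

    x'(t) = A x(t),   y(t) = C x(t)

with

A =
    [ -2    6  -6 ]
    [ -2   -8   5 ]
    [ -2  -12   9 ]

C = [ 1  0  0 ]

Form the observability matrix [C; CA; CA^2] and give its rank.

2

CA = [[-2, 6, -6]]
CA^2 = [[4, 12, -12]]
Observability matrix O = [C; CA; CA^2] = [[1, 0, 0], [-2, 6, -6], [4, 12, -12]]
The columns c1, c2, c3 of O are linearly dependent: c2 + c3 = 0 (check each entry), so rank(O) ≤ 2.
The 2×2 minor from rows 1, 2, columns 1, 2 is 1·6 - 0·(-2) = 6 - 0 = 6 ≠ 0, so rank(O) = 2.
rank(O) = 2 < n = 3, so the pair (A, C) is not completely observable.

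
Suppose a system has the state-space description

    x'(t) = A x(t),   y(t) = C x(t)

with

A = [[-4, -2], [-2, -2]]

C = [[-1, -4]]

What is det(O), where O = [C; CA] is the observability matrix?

CA = [[12, 10]]
Observability matrix O = [C; CA] = [[-1, -4], [12, 10]]
det(O) = (-1)·10 - (-4)·12 = -10 - (-48) = 38
Since det(O) ≠ 0, rank(O) = 2 and the system is completely observable.

38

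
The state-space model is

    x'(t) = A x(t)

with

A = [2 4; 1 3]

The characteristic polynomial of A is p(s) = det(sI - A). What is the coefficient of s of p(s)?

-5

For a 2×2 matrix, det(sI - A) = s^2 - (tr A)s + det A.
tr A = 5, det A = 2.
So p(s) = s^2 - 5s + 2.
The coefficient of s is -5.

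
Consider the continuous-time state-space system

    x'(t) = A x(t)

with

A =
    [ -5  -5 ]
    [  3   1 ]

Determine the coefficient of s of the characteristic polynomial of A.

For a 2×2 matrix, det(sI - A) = s^2 - (tr A)s + det A.
tr A = -4, det A = 10.
So p(s) = s^2 + 4s + 10.
The coefficient of s is 4.

4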